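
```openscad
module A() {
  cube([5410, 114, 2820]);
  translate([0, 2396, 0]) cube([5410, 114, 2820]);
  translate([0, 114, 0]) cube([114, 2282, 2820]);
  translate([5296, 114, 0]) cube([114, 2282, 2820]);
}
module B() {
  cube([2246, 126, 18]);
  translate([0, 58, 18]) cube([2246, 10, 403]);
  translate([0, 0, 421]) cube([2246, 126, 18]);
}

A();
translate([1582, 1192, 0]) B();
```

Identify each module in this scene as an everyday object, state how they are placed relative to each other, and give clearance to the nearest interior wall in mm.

Clearances: x = 1468, y = 1078; minimum 1078 mm.

A is a house frame. B is an I-beam. The I-beam sits inside the house frame, centred. The clearance to the nearest interior wall is 1078 mm.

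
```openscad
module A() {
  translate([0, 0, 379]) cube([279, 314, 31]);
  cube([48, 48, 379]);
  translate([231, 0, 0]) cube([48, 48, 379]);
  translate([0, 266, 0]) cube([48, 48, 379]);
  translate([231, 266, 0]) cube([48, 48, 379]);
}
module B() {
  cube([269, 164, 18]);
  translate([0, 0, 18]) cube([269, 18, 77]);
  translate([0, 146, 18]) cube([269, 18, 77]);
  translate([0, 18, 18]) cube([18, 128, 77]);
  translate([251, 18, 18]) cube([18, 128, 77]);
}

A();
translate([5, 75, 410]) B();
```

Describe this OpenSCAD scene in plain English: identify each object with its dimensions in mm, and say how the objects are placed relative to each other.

A is a four-legged stool. The seat is a 279×314×31 mm slab whose top surface is at z = 410 mm; four square legs, each 48×48 mm in cross-section, run from the floor (z = 0) to the underside of the seat, each flush with a corner of the seat.

B is an open-topped rectangular box: outside dimensions 269×164×95 mm, with a uniform wall and base thickness of 18 mm. The base is a full 269×164 slab on the floor; four walls sit on top of the base. The front and back walls (the −y and +y sides) span the full width; the two side walls fit between them.

The open box is on top of the stool, centred.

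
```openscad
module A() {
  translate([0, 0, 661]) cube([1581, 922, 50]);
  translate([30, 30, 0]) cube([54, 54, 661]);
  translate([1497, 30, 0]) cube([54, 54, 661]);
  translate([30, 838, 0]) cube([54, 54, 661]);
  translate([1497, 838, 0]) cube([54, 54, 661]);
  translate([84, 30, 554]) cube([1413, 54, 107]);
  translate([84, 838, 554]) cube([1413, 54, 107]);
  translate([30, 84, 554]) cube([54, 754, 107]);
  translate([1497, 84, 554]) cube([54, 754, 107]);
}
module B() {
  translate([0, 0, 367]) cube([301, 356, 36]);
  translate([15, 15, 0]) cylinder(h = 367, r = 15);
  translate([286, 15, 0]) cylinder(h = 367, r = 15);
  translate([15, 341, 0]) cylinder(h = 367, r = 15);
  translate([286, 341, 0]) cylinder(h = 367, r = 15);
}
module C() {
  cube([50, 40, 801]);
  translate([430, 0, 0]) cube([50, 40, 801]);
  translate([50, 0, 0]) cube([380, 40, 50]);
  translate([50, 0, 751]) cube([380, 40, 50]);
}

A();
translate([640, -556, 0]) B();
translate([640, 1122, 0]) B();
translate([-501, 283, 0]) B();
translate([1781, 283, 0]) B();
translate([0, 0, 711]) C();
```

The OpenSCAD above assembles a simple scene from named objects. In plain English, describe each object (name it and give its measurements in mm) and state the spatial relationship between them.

A is a table: top 1581 mm (x) × 922 mm (y), 50 mm thick, upper face at z = 711 mm, on four 54×54 mm square legs, each inset 30 mm from the nearest pair of top edges, running from z = 0 to the bottom of the top. Four apron rails, 54 mm thick and 107 mm tall, run between adjacent legs with their top edges flush with the underside of the top and their outer faces flush with the legs' outer faces.

B is a simple wooden stool: a rectangular seat 301 mm (x) by 356 mm (y), 36 mm thick, top face at z = 403 mm, on four round legs, each 30 mm in diameter. The legs rest on z = 0, each leg's axis is inset half a diameter from the nearest pair of seat edges (so the leg's bounding box is flush with the corner).

C is a rectangular picture frame lying in the x–z plane (depth along y). The opening is 380 mm wide (x) by 701 mm tall (z), surrounded by a border 50 mm wide on all four sides. The frame is 40 mm deep and is made of two full-height vertical stiles with two horizontal rails fitted between them.

Four stools sit around the table at the −y, +y, −x, +x sides. The picture frame is on top of the table.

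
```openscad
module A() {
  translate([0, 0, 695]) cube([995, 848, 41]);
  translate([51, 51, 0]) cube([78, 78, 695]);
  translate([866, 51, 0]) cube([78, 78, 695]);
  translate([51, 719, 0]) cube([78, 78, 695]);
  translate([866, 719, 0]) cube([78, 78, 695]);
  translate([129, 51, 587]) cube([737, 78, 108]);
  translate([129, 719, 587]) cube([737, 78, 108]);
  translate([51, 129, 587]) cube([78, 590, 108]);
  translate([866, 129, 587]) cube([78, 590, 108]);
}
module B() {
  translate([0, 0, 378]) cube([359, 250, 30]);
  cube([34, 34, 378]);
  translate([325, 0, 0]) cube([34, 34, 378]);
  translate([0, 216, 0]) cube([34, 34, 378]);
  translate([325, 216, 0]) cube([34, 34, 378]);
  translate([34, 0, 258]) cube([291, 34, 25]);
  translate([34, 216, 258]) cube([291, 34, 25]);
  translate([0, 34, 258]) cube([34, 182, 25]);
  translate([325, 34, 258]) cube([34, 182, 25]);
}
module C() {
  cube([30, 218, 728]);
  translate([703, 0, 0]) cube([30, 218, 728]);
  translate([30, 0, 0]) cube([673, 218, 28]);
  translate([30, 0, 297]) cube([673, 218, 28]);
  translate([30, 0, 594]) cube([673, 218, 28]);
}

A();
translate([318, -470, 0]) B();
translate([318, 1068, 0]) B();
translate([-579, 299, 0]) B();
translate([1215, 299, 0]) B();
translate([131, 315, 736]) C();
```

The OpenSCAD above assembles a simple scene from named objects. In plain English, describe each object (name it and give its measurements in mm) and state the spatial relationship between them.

A is a table: top 995 mm (x) × 848 mm (y), 41 mm thick, upper face at z = 736 mm, on four 78×78 mm square legs, each inset 51 mm from the nearest pair of top edges, running from z = 0 to the bottom of the top. Four apron rails, 78 mm thick and 108 mm tall, run between adjacent legs with their top edges flush with the underside of the top and their outer faces flush with the legs' outer faces.

B is a simple wooden stool: a rectangular seat 359 mm (x) by 250 mm (y), 30 mm thick, top face at z = 408 mm, on four square legs, each 34×34 mm in cross-section. The legs rest on z = 0, each flush with a corner of the seat. Four stretchers, 34 mm wide and 25 mm tall, connect adjacent legs with their undersides at z = 258 mm, each running between the inner faces of the legs it joins and aligned with the legs' outer faces on the other axis.

C is a bookshelf 733 mm wide overall, 218 mm deep and 728 mm tall. The two sides are 30 mm thick vertical panels. 3 horizontal shelves of 28 mm thickness span between the inner faces of the sides; the lowest shelf sits on the floor and shelves are stacked with a clear vertical gap of 269 mm between each pair.

Four stools sit around the table at the −y, +y, −x, +x sides. The bookshelf is on top of the table, centred.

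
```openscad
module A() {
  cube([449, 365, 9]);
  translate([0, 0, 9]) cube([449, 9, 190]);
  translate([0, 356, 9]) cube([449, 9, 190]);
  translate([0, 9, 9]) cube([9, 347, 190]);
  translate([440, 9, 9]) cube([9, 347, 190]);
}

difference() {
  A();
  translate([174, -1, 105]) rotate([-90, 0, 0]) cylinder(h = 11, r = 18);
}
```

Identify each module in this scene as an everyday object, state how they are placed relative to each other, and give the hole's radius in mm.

The subtracted cylinder has r = 18 mm.

A is an open box. The open box has a circular hole through its front wall. The hole's radius is 18 mm.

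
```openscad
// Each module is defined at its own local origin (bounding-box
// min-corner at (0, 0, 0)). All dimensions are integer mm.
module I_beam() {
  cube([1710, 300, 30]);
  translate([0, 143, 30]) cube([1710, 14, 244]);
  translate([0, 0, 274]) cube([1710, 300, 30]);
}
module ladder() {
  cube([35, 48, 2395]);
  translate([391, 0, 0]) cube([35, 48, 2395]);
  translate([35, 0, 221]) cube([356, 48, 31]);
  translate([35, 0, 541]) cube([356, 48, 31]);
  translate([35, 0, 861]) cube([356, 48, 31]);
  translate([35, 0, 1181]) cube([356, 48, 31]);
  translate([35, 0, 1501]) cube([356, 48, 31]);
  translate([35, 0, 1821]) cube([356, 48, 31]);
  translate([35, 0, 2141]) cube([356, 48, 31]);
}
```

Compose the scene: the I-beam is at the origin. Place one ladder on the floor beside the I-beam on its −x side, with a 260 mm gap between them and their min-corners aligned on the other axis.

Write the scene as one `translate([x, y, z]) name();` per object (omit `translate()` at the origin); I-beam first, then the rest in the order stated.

I_beam();
translate([-686, 0, 0]) ladder();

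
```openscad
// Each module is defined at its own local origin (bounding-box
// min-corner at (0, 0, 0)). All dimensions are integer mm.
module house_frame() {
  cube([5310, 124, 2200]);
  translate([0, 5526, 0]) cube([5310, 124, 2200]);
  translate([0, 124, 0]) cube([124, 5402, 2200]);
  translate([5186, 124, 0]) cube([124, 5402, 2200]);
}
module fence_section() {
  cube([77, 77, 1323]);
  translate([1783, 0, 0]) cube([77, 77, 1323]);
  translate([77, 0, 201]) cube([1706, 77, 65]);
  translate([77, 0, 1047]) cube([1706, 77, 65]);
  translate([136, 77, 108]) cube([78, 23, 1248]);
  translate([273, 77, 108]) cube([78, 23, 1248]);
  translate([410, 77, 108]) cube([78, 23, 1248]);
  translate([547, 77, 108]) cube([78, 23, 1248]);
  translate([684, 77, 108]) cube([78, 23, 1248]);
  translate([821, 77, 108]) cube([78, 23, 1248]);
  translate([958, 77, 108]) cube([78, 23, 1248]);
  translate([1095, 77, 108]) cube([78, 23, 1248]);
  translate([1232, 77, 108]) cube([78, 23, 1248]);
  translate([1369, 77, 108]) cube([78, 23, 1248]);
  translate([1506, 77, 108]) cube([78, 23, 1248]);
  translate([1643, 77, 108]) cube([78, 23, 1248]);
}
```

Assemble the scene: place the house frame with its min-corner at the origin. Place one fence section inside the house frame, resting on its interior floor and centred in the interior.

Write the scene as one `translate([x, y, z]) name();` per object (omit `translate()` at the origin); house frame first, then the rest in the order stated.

house_frame();
translate([1725, 2775, 0]) fence_section();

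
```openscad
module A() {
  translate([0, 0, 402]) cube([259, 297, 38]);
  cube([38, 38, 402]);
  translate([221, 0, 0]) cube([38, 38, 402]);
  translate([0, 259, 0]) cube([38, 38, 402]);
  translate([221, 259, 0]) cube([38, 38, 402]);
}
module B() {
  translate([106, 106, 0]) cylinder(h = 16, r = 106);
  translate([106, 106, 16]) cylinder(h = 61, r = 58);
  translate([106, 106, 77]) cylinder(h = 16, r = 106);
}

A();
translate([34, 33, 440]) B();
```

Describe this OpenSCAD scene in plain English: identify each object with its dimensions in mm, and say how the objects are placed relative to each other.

A is a four-legged stool. The seat is 259×297 mm, 38 mm thick, top at z = 440 mm. It stands on four square legs, each 38×38 mm in cross-section, from z = 0 to the seat underside, each flush with a corner of the seat.

B is a spool: two coaxial disc flanges of radius 106 mm and thickness 16 mm, joined by a core cylinder of radius 58 mm and height 61 mm. The lower flange rests on z = 0 and the three cylinders share a vertical axis.

The spool is on top of the stool.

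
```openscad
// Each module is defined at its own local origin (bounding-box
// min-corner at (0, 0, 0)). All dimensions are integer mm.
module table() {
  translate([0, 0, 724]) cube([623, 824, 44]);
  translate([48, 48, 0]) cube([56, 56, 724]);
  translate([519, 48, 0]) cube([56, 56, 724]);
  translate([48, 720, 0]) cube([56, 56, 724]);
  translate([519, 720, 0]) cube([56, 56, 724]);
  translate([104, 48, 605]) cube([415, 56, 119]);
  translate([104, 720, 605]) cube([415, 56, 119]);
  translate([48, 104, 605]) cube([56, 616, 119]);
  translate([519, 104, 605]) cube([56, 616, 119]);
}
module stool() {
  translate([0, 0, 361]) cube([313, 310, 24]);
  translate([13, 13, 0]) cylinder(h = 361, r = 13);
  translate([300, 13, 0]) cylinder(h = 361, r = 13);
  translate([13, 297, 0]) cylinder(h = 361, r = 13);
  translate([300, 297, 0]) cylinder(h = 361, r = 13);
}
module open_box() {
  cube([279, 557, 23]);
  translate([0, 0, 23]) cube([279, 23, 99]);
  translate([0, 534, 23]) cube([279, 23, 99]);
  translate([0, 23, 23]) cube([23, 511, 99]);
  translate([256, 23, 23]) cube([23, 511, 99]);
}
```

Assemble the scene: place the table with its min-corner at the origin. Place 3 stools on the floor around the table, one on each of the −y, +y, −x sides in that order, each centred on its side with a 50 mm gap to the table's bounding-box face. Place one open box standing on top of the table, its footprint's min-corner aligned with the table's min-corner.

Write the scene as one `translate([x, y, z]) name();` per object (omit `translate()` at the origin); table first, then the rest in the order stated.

table();
translate([155, -360, 0]) stool();
translate([155, 874, 0]) stool();
translate([-363, 257, 0]) stool();
translate([0, 0, 768]) open_box();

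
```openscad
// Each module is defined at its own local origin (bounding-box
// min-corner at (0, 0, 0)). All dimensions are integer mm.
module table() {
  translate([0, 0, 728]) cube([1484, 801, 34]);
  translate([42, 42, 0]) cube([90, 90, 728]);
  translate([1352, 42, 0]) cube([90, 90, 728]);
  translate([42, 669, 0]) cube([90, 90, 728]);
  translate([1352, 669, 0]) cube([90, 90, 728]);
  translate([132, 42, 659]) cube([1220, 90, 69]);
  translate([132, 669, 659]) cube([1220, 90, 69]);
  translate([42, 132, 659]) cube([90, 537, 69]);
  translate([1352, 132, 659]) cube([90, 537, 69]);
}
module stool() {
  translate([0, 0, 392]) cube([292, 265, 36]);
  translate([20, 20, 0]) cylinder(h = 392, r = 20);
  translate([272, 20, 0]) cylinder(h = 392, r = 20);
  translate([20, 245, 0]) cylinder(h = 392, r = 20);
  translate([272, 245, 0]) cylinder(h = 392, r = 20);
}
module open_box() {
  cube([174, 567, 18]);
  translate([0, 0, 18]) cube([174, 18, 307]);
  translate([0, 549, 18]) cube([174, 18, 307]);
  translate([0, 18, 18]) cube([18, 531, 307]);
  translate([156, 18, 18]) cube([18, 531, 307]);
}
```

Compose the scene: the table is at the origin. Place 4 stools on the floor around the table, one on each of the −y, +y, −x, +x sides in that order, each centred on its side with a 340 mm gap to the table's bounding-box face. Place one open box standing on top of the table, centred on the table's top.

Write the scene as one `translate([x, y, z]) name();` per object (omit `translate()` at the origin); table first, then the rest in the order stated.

table();
translate([596, -605, 0]) stool();
translate([596, 1141, 0]) stool();
translate([-632, 268, 0]) stool();
translate([1824, 268, 0]) stool();
translate([655, 117, 762]) open_box();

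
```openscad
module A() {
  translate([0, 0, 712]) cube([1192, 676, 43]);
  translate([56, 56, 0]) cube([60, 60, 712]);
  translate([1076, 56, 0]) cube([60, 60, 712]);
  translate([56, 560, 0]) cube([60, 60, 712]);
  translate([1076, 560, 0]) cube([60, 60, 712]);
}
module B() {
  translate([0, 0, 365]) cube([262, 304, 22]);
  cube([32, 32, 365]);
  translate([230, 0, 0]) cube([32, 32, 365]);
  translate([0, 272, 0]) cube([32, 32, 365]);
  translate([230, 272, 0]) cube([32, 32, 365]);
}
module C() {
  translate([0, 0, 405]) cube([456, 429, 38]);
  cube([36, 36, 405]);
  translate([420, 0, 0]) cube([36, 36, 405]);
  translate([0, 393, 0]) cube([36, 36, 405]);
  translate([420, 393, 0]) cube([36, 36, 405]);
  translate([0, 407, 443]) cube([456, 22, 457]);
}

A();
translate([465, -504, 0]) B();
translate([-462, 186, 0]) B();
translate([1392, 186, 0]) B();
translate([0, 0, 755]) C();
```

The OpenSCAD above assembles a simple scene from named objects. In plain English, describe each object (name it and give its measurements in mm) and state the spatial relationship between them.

A is a table: top 1192 mm (x) × 676 mm (y), 43 mm thick, upper face at z = 755 mm, on four 60×60 mm square legs, each inset 56 mm from the nearest pair of top edges, running from z = 0 to the bottom of the top.

B is a four-legged stool. The seat is 262×304 mm, 22 mm thick, top at z = 387 mm. It stands on four square legs, each 32×32 mm in cross-section, from z = 0 to the seat underside, each flush with a corner of the seat.

C is a chair: 456×429 mm seat, 38 mm thick, top at z = 443 mm, on four 36 mm square corner legs flush with the seat edges. A 22 mm thick backrest slab spans the full seat width, extending 457 mm above the seat top, its back face flush with the seat's +y edge.

Three stools sit around the table at the −y, −x, +x sides. The chair is on top of the table.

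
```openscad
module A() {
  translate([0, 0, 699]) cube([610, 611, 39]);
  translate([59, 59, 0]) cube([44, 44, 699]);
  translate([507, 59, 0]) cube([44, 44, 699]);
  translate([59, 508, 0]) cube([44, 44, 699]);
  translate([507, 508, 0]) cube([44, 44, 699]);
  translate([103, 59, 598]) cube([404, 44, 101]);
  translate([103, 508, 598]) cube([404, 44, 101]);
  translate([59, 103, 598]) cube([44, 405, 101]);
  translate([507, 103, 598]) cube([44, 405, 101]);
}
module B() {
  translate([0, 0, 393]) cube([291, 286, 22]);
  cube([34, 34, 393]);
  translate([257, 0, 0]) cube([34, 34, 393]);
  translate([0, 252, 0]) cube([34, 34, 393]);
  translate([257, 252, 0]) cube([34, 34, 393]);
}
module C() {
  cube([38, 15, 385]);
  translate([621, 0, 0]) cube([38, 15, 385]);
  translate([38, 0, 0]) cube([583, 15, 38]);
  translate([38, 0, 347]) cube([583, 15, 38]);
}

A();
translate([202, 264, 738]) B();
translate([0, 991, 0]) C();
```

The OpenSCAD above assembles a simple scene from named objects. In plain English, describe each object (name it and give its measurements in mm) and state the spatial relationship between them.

A is a table: top 610 mm (x) × 611 mm (y), 39 mm thick, upper face at z = 738 mm, on four 44×44 mm square legs, each inset 59 mm from the nearest pair of top edges, running from z = 0 to the bottom of the top. Four apron rails, 44 mm thick and 101 mm tall, run between adjacent legs with their top edges flush with the underside of the top and their outer faces flush with the legs' outer faces.

B is a four-legged stool. The seat is 291×286 mm, 22 mm thick, top at z = 415 mm. It stands on four square legs, each 34×34 mm in cross-section, from z = 0 to the seat underside, each flush with a corner of the seat.

C is a picture frame with a 583×309 mm rectangular opening (x by z) and a uniform 38 mm border on every side. Frame depth is 15 mm along y. It is built from two vertical stiles running the full outside height and two horizontal rails spanning the gap between the stiles.

The stool is on top of the table. The picture frame is on the floor beside the table on its +y side.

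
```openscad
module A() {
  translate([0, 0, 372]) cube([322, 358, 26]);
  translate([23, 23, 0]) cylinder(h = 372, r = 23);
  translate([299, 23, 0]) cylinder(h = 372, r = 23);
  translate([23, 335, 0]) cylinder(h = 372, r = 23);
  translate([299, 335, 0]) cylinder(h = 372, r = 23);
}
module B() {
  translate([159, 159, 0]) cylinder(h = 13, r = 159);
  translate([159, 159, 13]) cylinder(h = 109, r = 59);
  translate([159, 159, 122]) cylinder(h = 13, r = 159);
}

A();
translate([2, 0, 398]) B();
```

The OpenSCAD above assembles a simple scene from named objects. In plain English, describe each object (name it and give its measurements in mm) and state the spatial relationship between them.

A is a simple wooden stool: a rectangular seat 322 mm (x) by 358 mm (y), 26 mm thick, top face at z = 398 mm, on four round legs, each 46 mm in diameter. The legs rest on z = 0, each leg's axis is inset half a diameter from the nearest pair of seat edges (so the leg's bounding box is flush with the corner).

B is a spool: two coaxial disc flanges of radius 159 mm and thickness 13 mm, joined by a core cylinder of radius 59 mm and height 109 mm. The lower flange rests on z = 0 and the three cylinders share a vertical axis.

The spool is on top of the stool.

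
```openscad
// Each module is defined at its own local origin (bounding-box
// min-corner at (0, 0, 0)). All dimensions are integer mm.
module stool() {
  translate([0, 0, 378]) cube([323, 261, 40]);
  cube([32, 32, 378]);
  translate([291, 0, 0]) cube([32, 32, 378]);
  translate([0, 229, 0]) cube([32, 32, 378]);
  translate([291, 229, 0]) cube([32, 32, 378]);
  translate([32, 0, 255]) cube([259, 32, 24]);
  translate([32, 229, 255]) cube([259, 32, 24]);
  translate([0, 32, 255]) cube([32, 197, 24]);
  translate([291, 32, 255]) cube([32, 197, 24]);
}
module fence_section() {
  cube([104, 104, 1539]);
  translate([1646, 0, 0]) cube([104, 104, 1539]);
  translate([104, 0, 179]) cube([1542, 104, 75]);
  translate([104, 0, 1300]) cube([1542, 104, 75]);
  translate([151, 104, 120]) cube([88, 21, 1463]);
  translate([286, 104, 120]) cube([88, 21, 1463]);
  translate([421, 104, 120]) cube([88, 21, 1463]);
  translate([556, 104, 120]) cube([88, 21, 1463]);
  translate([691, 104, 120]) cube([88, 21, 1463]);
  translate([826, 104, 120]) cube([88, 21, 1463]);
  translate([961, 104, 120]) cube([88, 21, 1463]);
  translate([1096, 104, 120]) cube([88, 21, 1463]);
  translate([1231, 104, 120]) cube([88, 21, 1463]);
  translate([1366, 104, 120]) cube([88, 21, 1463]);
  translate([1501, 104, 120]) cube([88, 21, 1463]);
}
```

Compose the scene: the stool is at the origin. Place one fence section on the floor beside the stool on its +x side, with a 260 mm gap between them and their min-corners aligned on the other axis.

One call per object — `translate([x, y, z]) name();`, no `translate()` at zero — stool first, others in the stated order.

stool();
translate([583, 0, 0]) fence_section();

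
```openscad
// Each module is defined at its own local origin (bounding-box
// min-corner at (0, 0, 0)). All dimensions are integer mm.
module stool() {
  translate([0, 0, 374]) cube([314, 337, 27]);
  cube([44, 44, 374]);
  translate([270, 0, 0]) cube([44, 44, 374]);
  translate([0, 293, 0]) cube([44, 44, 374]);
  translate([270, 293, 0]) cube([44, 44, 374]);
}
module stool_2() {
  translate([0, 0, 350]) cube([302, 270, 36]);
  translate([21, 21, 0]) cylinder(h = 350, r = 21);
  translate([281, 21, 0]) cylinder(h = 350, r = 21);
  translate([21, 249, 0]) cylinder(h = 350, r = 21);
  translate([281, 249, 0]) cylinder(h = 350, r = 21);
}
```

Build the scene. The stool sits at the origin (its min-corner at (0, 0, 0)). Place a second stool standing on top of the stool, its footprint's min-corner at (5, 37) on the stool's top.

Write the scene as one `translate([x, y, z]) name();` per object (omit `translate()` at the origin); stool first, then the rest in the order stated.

stool();
translate([5, 37, 401]) stool_2();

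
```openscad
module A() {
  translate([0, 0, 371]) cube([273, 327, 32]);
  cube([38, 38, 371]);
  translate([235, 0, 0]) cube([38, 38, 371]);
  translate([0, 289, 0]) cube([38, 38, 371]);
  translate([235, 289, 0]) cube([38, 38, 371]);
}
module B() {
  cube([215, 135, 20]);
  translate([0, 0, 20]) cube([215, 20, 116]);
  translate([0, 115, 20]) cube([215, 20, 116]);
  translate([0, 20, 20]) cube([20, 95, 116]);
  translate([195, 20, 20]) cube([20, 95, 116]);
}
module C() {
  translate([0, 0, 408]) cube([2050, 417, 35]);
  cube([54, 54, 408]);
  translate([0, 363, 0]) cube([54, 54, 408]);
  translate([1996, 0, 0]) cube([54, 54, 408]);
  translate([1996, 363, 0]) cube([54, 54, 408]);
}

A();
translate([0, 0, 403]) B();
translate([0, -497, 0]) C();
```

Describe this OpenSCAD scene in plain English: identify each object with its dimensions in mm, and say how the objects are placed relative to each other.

A is a four-legged stool. The seat is 273×327 mm, 32 mm thick, top at z = 403 mm. It stands on four square legs, each 38×38 mm in cross-section, from z = 0 to the seat underside, each flush with a corner of the seat.

B is an open storage box with external size 215×135×136 mm and wall thickness 20 mm (the base is also 20 mm thick). The base covers the whole footprint; the four walls stand on the base, with the y-facing walls full-width and the x-facing walls fitting between their inner faces.

C is a bench: a 2050×417 mm seat slab, 35 mm thick, top at z = 443 mm, on four 54×54 mm square legs flush with the seat corners and standing on z = 0.

The open box is on top of the stool. The bench is on the floor beside the stool on its −y side.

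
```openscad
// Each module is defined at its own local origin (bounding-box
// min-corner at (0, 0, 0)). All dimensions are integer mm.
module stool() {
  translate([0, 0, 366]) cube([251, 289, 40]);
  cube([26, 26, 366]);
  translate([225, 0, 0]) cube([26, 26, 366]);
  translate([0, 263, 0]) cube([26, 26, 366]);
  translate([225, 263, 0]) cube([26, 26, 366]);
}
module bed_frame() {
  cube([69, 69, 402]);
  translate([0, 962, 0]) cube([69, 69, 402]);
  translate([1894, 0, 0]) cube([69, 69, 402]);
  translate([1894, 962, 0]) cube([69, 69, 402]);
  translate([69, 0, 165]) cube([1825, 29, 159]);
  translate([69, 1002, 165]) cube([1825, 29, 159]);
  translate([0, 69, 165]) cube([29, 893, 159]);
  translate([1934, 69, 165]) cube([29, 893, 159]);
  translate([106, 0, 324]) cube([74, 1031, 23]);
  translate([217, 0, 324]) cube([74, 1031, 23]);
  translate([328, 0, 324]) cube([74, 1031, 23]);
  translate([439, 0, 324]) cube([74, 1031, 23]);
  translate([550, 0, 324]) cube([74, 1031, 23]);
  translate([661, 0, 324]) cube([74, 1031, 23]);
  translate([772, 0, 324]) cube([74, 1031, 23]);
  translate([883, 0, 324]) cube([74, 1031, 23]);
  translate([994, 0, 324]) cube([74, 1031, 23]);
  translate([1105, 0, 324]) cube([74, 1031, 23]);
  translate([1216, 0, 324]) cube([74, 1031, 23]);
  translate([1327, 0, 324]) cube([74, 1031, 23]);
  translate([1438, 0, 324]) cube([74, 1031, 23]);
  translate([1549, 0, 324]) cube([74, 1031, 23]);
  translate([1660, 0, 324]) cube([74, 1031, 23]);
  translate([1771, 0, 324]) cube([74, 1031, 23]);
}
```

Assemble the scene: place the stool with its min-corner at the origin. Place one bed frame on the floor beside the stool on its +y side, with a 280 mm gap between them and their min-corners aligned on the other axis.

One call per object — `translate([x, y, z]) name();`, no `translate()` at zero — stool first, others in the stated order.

stool();
translate([0, 569, 0]) bed_frame();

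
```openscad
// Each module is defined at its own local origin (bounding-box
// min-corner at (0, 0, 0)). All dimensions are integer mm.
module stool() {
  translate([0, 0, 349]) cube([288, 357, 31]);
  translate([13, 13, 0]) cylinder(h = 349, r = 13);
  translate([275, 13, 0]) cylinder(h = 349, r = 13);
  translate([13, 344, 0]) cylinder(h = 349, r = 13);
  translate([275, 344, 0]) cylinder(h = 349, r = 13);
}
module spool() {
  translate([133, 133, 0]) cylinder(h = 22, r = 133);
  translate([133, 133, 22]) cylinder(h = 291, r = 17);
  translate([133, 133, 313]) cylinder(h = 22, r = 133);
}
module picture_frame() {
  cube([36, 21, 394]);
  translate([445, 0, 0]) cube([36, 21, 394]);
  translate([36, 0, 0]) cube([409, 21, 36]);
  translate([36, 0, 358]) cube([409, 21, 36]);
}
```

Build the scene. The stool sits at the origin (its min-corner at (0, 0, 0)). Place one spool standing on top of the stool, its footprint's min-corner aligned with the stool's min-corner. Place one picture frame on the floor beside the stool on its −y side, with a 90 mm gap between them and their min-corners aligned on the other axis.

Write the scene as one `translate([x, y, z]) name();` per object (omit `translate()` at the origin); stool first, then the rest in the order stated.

stool();
translate([0, 0, 380]) spool();
translate([0, -111, 0]) picture_frame();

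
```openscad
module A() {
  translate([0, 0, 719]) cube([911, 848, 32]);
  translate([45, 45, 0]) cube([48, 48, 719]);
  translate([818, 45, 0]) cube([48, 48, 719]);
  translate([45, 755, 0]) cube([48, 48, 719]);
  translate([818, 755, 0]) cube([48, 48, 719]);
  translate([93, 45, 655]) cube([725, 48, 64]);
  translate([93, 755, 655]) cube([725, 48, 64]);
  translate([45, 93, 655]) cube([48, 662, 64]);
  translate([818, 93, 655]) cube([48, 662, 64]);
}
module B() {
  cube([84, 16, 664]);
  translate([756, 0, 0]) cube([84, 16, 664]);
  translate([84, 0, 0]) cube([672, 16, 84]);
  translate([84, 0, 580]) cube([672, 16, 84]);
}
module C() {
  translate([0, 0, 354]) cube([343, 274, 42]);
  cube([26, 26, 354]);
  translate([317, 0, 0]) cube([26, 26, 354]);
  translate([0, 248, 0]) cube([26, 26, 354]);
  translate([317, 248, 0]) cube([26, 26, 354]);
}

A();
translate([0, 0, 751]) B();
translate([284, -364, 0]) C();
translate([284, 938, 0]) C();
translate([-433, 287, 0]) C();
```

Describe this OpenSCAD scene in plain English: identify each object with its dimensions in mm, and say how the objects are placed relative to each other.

A is a rectangular dining table. The top is 911×848×32 mm with its upper surface at z = 751 mm. It stands on four 48×48 mm square legs, each inset 45 mm from the nearest pair of top edges, running from the floor to the underside of the top. Four apron rails, 48 mm thick and 64 mm tall, run between adjacent legs with their top edges flush with the underside of the top and their outer faces flush with the legs' outer faces.

B is a picture frame with a 672×496 mm rectangular opening (x by z) and a uniform 84 mm border on every side. Frame depth is 16 mm along y. It is built from two vertical stiles running the full outside height and two horizontal rails spanning the gap between the stiles.

C is a simple wooden stool: a rectangular seat 343 mm (x) by 274 mm (y), 42 mm thick, top face at z = 396 mm, on four square legs, each 26×26 mm in cross-section. The legs rest on z = 0, each flush with a corner of the seat.

The picture frame is on top of the table. Three stools sit around the table at the −y, +y, −x sides.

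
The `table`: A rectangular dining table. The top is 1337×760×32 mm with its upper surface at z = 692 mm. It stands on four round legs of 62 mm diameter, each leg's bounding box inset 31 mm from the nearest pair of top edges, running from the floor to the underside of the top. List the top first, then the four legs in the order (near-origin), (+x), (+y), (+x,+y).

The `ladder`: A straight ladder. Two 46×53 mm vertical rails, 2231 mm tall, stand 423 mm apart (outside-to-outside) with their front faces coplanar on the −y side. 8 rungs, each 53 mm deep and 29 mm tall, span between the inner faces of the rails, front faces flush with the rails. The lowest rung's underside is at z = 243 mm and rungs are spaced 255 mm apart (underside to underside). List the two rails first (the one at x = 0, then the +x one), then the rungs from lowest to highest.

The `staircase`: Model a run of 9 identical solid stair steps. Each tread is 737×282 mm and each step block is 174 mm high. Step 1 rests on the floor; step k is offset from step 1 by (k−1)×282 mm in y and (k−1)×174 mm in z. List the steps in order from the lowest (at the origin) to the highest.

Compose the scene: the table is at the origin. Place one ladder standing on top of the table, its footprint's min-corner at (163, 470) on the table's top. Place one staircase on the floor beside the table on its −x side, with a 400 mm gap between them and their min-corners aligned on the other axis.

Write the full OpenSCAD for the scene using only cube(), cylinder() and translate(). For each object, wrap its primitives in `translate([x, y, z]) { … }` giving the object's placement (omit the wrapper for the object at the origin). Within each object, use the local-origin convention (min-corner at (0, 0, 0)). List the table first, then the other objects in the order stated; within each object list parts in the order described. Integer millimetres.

translate([0, 0, 660]) cube([1337, 760, 32]);
translate([62, 62, 0]) cylinder(h = 660, r = 31);
translate([1275, 62, 0]) cylinder(h = 660, r = 31);
translate([62, 698, 0]) cylinder(h = 660, r = 31);
translate([1275, 698, 0]) cylinder(h = 660, r = 31);
translate([163, 470, 692]) {
  cube([46, 53, 2231]);
  translate([377, 0, 0]) cube([46, 53, 2231]);
  translate([46, 0, 243]) cube([331, 53, 29]);
  translate([46, 0, 498]) cube([331, 53, 29]);
  translate([46, 0, 753]) cube([331, 53, 29]);
  translate([46, 0, 1008]) cube([331, 53, 29]);
  translate([46, 0, 1263]) cube([331, 53, 29]);
  translate([46, 0, 1518]) cube([331, 53, 29]);
  translate([46, 0, 1773]) cube([331, 53, 29]);
  translate([46, 0, 2028]) cube([331, 53, 29]);
}
translate([-1137, 0, 0]) {
  cube([737, 282, 174]);
  translate([0, 282, 174]) cube([737, 282, 174]);
  translate([0, 564, 348]) cube([737, 282, 174]);
  translate([0, 846, 522]) cube([737, 282, 174]);
  translate([0, 1128, 696]) cube([737, 282, 174]);
  translate([0, 1410, 870]) cube([737, 282, 174]);
  translate([0, 1692, 1044]) cube([737, 282, 174]);
  translate([0, 1974, 1218]) cube([737, 282, 174]);
  translate([0, 2256, 1392]) cube([737, 282, 174]);
}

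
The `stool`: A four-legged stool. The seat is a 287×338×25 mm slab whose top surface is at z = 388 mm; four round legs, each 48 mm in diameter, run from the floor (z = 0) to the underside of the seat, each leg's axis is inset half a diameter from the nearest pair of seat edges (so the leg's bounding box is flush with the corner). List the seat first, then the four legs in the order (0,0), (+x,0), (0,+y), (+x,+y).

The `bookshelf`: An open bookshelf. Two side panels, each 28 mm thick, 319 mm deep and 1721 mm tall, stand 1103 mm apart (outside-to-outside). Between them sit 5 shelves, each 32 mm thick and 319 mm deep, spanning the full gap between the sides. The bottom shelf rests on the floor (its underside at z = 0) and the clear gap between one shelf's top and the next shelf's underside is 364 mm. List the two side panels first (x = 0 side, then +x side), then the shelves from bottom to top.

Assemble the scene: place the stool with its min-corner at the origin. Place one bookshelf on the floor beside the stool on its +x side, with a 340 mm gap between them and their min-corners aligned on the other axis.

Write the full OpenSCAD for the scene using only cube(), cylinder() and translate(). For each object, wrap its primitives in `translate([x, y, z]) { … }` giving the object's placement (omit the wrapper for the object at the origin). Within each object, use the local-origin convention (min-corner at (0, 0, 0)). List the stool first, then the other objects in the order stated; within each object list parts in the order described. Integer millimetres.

translate([0, 0, 363]) cube([287, 338, 25]);
translate([24, 24, 0]) cylinder(h = 363, r = 24);
translate([263, 24, 0]) cylinder(h = 363, r = 24);
translate([24, 314, 0]) cylinder(h = 363, r = 24);
translate([263, 314, 0]) cylinder(h = 363, r = 24);
translate([627, 0, 0]) {
  cube([28, 319, 1721]);
  translate([1075, 0, 0]) cube([28, 319, 1721]);
  translate([28, 0, 0]) cube([1047, 319, 32]);
  translate([28, 0, 396]) cube([1047, 319, 32]);
  translate([28, 0, 792]) cube([1047, 319, 32]);
  translate([28, 0, 1188]) cube([1047, 319, 32]);
  translate([28, 0, 1584]) cube([1047, 319, 32]);
}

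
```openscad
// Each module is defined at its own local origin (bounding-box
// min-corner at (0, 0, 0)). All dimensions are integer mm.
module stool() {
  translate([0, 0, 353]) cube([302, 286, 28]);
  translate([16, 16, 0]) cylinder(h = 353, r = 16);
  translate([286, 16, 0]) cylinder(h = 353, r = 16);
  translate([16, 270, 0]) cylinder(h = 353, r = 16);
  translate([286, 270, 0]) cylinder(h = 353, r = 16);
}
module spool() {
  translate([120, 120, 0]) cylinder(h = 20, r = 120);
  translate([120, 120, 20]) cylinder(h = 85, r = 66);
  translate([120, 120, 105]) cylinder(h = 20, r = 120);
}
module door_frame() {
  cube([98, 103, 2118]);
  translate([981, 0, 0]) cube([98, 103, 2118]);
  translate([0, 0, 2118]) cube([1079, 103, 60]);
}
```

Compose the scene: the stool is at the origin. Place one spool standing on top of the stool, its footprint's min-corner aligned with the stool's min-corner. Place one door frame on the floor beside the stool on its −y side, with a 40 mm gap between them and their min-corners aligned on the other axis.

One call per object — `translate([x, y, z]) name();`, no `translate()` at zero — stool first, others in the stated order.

stool();
translate([0, 0, 381]) spool();
translate([0, -143, 0]) door_frame();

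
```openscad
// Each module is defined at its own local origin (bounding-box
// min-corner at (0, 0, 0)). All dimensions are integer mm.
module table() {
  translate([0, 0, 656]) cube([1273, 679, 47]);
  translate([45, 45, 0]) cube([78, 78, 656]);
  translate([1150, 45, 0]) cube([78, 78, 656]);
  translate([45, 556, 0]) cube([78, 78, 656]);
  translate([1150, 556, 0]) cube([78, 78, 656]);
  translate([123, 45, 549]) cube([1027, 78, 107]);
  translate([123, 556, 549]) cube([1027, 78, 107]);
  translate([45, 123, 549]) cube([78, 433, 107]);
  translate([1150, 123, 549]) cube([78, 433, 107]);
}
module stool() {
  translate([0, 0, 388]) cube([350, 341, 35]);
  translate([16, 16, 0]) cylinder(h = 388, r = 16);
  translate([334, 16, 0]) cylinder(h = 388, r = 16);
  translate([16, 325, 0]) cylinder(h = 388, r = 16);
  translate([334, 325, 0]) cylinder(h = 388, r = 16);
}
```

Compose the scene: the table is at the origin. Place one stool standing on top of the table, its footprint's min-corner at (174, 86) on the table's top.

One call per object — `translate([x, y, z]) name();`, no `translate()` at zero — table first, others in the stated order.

table();
translate([174, 86, 703]) stool();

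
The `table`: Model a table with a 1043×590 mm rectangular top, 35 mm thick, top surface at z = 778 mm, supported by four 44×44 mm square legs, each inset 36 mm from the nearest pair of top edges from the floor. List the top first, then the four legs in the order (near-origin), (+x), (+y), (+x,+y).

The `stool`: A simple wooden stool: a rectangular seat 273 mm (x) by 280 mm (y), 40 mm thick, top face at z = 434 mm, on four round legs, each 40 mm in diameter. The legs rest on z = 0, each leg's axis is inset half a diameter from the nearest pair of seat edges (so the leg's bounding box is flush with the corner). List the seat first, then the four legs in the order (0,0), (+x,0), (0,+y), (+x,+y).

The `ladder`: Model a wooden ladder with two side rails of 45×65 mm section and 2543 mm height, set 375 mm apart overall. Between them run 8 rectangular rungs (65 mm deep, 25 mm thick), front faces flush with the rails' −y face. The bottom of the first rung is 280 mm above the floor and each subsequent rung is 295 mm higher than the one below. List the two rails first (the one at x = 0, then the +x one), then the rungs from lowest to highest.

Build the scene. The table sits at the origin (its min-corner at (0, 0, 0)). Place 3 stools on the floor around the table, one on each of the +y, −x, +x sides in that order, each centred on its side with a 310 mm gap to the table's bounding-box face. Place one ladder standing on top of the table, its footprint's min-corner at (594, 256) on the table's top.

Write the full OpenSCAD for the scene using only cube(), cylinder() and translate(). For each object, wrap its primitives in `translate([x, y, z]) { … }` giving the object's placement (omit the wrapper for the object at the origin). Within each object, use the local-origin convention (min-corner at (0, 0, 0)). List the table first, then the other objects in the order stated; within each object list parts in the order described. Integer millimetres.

translate([0, 0, 743]) cube([1043, 590, 35]);
translate([36, 36, 0]) cube([44, 44, 743]);
translate([963, 36, 0]) cube([44, 44, 743]);
translate([36, 510, 0]) cube([44, 44, 743]);
translate([963, 510, 0]) cube([44, 44, 743]);
translate([385, 900, 0]) {
  translate([0, 0, 394]) cube([273, 280, 40]);
  translate([20, 20, 0]) cylinder(h = 394, r = 20);
  translate([253, 20, 0]) cylinder(h = 394, r = 20);
  translate([20, 260, 0]) cylinder(h = 394, r = 20);
  translate([253, 260, 0]) cylinder(h = 394, r = 20);
}
translate([-583, 155, 0]) {
  translate([0, 0, 394]) cube([273, 280, 40]);
  translate([20, 20, 0]) cylinder(h = 394, r = 20);
  translate([253, 20, 0]) cylinder(h = 394, r = 20);
  translate([20, 260, 0]) cylinder(h = 394, r = 20);
  translate([253, 260, 0]) cylinder(h = 394, r = 20);
}
translate([1353, 155, 0]) {
  translate([0, 0, 394]) cube([273, 280, 40]);
  translate([20, 20, 0]) cylinder(h = 394, r = 20);
  translate([253, 20, 0]) cylinder(h = 394, r = 20);
  translate([20, 260, 0]) cylinder(h = 394, r = 20);
  translate([253, 260, 0]) cylinder(h = 394, r = 20);
}
translate([594, 256, 778]) {
  cube([45, 65, 2543]);
  translate([330, 0, 0]) cube([45, 65, 2543]);
  translate([45, 0, 280]) cube([285, 65, 25]);
  translate([45, 0, 575]) cube([285, 65, 25]);
  translate([45, 0, 870]) cube([285, 65, 25]);
  translate([45, 0, 1165]) cube([285, 65, 25]);
  translate([45, 0, 1460]) cube([285, 65, 25]);
  translate([45, 0, 1755]) cube([285, 65, 25]);
  translate([45, 0, 2050]) cube([285, 65, 25]);
  translate([45, 0, 2345]) cube([285, 65, 25]);
}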